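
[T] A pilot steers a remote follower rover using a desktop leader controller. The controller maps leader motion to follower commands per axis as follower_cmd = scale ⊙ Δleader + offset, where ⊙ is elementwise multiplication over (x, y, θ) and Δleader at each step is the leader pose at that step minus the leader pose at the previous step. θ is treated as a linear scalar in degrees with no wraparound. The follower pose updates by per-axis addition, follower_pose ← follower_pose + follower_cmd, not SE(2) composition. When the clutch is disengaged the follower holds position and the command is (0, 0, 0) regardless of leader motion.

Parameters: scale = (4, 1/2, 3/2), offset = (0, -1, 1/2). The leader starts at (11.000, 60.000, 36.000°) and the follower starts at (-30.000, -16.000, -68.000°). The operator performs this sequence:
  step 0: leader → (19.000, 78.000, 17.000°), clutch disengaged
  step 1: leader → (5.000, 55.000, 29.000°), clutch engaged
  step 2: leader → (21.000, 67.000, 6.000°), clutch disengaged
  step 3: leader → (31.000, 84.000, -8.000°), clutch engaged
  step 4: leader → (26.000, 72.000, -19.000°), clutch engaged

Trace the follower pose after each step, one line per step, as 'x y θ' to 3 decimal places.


-30.000 -16.000 -68.000
-86.000 -28.500 -49.500
-86.000 -28.500 -49.500
-46.000 -21.000 -70.000
-66.000 -28.000 -86.000

step 0: Δleader=(8.000, 18.000, -19.000°), disengaged; cmd=(0,0,0) → follower holds at (-30.000, -16.000, -68.000°)
step 1: Δleader=(-14.000, -23.000, 12.000°), engaged; cmd=(-56.000, -12.500, 18.500°) → follower=(-86.000, -28.500, -49.500°)
step 2: Δleader=(16.000, 12.000, -23.000°), disengaged; cmd=(0,0,0) → follower holds at (-86.000, -28.500, -49.500°)
step 3: Δleader=(10.000, 17.000, -14.000°), engaged; cmd=(40.000, 7.500, -20.500°) → follower=(-46.000, -21.000, -70.000°)
step 4: Δleader=(-5.000, -12.000, -11.000°), engaged; cmd=(-20.000, -7.000, -16.000°) → follower=(-66.000, -28.000, -86.000°)


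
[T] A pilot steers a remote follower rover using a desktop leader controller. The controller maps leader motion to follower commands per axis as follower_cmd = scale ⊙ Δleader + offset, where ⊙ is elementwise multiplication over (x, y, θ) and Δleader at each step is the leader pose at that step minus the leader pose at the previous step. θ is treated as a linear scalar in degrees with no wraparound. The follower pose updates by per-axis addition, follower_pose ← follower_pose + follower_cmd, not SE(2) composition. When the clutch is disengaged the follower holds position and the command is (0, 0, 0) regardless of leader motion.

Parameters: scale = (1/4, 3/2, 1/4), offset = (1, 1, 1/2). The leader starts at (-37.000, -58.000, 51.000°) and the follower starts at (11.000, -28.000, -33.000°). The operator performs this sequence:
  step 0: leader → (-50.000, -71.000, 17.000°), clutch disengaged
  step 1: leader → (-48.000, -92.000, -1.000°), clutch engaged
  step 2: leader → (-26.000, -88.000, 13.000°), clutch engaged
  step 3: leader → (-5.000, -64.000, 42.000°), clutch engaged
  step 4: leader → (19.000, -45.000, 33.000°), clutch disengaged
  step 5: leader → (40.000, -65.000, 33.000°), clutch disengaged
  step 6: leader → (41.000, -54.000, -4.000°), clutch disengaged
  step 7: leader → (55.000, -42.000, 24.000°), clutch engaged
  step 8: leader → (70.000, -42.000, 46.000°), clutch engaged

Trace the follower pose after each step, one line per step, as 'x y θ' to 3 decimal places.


11.000 -28.000 -33.000
12.500 -58.500 -37.000
19.000 -51.500 -33.000
25.250 -14.500 -25.250
25.250 -14.500 -25.250
25.250 -14.500 -25.250
25.250 -14.500 -25.250
29.750 4.500 -17.750
34.500 5.500 -11.750

step 0: Δleader=(-13.000, -13.000, -34.000°), disengaged; cmd=(0,0,0) → follower holds at (11.000, -28.000, -33.000°)
step 1: Δleader=(2.000, -21.000, -18.000°), engaged; cmd=(1.500, -30.500, -4.000°) → follower=(12.500, -58.500, -37.000°)
step 2: Δleader=(22.000, 4.000, 14.000°), engaged; cmd=(6.500, 7.000, 4.000°) → follower=(19.000, -51.500, -33.000°)
step 3: Δleader=(21.000, 24.000, 29.000°), engaged; cmd=(6.250, 37.000, 7.750°) → follower=(25.250, -14.500, -25.250°)
step 4: Δleader=(24.000, 19.000, -9.000°), disengaged; cmd=(0,0,0) → follower holds at (25.250, -14.500, -25.250°)
step 5: Δleader=(21.000, -20.000, 0.000°), disengaged; cmd=(0,0,0) → follower holds at (25.250, -14.500, -25.250°)
step 6: Δleader=(1.000, 11.000, -37.000°), disengaged; cmd=(0,0,0) → follower holds at (25.250, -14.500, -25.250°)
step 7: Δleader=(14.000, 12.000, 28.000°), engaged; cmd=(4.500, 19.000, 7.500°) → follower=(29.750, 4.500, -17.750°)
step 8: Δleader=(15.000, 0.000, 22.000°), engaged; cmd=(4.750, 1.000, 6.000°) → follower=(34.500, 5.500, -11.750°)


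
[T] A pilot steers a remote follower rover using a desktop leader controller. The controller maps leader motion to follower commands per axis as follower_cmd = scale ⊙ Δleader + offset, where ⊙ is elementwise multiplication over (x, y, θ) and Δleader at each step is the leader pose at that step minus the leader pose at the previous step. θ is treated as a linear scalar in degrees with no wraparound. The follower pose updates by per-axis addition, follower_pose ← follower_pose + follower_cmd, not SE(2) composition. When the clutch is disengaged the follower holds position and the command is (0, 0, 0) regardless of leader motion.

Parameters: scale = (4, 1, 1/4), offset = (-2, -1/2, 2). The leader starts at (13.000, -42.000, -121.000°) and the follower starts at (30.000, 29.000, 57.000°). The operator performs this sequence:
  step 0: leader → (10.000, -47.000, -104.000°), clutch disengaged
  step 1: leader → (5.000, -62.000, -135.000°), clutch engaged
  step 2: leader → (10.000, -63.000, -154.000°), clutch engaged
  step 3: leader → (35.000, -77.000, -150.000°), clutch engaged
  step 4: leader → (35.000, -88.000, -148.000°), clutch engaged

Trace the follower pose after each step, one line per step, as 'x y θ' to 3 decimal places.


step 0: Δleader=(-3.000, -5.000, 17.000°), disengaged; cmd=(0,0,0) → follower holds at (30.000, 29.000, 57.000°)
step 1: Δleader=(-5.000, -15.000, -31.000°), engaged; cmd=(-22.000, -15.500, -5.750°) → follower=(8.000, 13.500, 51.250°)
step 2: Δleader=(5.000, -1.000, -19.000°), engaged; cmd=(18.000, -1.500, -2.750°) → follower=(26.000, 12.000, 48.500°)
step 3: Δleader=(25.000, -14.000, 4.000°), engaged; cmd=(98.000, -14.500, 3.000°) → follower=(124.000, -2.500, 51.500°)
step 4: Δleader=(0.000, -11.000, 2.000°), engaged; cmd=(-2.000, -11.500, 2.500°) → follower=(122.000, -14.000, 54.000°)

30.000 29.000 57.000
8.000 13.500 51.250
26.000 12.000 48.500
124.000 -2.500 51.500
122.000 -14.000 54.000


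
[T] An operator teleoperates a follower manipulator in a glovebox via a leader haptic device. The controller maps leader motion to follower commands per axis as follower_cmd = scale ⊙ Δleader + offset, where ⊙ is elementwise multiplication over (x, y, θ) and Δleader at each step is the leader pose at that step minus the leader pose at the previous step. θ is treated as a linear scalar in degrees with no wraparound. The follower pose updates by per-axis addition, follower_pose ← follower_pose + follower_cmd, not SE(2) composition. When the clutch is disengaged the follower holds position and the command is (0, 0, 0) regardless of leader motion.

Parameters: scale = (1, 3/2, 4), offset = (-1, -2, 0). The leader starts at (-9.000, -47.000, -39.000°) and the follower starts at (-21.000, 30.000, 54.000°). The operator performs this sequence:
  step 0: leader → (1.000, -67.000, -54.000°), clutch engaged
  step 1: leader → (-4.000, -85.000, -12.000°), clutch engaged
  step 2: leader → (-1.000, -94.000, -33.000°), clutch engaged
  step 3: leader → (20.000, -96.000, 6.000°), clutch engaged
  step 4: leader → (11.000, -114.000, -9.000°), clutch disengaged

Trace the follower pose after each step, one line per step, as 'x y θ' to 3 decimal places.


step 0: Δleader=(10.000, -20.000, -15.000°), engaged; cmd=(9.000, -32.000, -60.000°) → follower=(-12.000, -2.000, -6.000°)
step 1: Δleader=(-5.000, -18.000, 42.000°), engaged; cmd=(-6.000, -29.000, 168.000°) → follower=(-18.000, -31.000, 162.000°)
step 2: Δleader=(3.000, -9.000, -21.000°), engaged; cmd=(2.000, -15.500, -84.000°) → follower=(-16.000, -46.500, 78.000°)
step 3: Δleader=(21.000, -2.000, 39.000°), engaged; cmd=(20.000, -5.000, 156.000°) → follower=(4.000, -51.500, 234.000°)
step 4: Δleader=(-9.000, -18.000, -15.000°), disengaged; cmd=(0,0,0) → follower holds at (4.000, -51.500, 234.000°)

-12.000 -2.000 -6.000
-18.000 -31.000 162.000
-16.000 -46.500 78.000
4.000 -51.500 234.000
4.000 -51.500 234.000


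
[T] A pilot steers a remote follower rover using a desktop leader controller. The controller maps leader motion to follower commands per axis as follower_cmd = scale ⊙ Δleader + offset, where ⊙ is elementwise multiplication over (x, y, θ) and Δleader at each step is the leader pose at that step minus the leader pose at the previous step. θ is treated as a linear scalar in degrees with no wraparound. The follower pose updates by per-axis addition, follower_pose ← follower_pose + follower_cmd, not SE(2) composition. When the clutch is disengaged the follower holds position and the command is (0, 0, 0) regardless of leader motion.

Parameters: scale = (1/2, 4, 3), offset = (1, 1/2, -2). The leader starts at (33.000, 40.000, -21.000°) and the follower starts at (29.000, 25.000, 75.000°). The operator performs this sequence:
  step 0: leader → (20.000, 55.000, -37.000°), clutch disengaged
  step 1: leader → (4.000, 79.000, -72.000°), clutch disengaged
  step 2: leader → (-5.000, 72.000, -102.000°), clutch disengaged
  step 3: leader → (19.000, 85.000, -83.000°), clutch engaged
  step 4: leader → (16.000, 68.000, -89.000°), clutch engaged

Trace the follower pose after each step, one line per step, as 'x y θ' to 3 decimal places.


29.000 25.000 75.000
29.000 25.000 75.000
29.000 25.000 75.000
42.000 77.500 130.000
41.500 10.000 110.000

step 0: Δleader=(-13.000, 15.000, -16.000°), disengaged; cmd=(0,0,0) → follower holds at (29.000, 25.000, 75.000°)
step 1: Δleader=(-16.000, 24.000, -35.000°), disengaged; cmd=(0,0,0) → follower holds at (29.000, 25.000, 75.000°)
step 2: Δleader=(-9.000, -7.000, -30.000°), disengaged; cmd=(0,0,0) → follower holds at (29.000, 25.000, 75.000°)
step 3: Δleader=(24.000, 13.000, 19.000°), engaged; cmd=(13.000, 52.500, 55.000°) → follower=(42.000, 77.500, 130.000°)
step 4: Δleader=(-3.000, -17.000, -6.000°), engaged; cmd=(-0.500, -67.500, -20.000°) → follower=(41.500, 10.000, 110.000°)


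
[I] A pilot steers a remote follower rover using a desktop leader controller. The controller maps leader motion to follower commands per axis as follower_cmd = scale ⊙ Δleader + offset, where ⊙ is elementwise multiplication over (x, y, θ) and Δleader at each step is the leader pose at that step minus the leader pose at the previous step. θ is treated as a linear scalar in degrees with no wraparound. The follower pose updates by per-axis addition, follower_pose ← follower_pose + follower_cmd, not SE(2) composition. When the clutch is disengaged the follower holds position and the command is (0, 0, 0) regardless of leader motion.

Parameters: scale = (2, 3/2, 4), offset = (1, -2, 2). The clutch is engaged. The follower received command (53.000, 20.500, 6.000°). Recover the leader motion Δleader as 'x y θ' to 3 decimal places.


axis x: (53.000 − 1) / (2) = 26.000
axis y: (20.500 − -2) / (3/2) = 15.000
axis θ: (6.000 − 2) / (4) = 1.000

26.000 15.000 1.000


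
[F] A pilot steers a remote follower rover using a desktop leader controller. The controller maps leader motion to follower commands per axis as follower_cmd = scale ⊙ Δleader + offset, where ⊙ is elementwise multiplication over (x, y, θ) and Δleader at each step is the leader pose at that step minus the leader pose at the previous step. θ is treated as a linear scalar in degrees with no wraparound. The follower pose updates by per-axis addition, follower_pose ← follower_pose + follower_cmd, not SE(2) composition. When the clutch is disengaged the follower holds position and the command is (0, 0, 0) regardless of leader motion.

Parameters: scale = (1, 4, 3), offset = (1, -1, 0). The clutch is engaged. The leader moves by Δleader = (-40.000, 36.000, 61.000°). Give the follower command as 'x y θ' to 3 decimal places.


axis x: 1·-40.000 + 1 = -39.000
axis y: 4·36.000 + -1 = 143.000
axis θ: 3·61.000 + 0 = 183.000

-39.000 143.000 183.000


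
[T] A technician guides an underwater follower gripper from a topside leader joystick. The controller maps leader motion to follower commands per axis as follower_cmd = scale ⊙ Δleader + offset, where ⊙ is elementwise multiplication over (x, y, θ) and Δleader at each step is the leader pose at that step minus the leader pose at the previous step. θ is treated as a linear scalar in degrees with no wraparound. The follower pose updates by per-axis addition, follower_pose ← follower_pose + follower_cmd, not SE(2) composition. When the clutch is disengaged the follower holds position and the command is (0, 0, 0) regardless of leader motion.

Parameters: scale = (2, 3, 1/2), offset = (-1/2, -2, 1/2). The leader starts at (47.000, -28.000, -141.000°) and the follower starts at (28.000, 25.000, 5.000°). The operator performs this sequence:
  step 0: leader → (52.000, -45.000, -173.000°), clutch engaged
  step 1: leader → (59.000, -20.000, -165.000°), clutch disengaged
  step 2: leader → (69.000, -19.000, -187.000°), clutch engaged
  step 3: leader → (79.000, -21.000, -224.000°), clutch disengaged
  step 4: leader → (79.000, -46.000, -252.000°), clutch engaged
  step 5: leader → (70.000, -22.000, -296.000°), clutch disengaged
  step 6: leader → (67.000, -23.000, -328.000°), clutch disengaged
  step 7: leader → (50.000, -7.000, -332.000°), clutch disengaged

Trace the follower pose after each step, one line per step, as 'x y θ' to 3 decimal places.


step 0: Δleader=(5.000, -17.000, -32.000°), engaged; cmd=(9.500, -53.000, -15.500°) → follower=(37.500, -28.000, -10.500°)
step 1: Δleader=(7.000, 25.000, 8.000°), disengaged; cmd=(0,0,0) → follower holds at (37.500, -28.000, -10.500°)
step 2: Δleader=(10.000, 1.000, -22.000°), engaged; cmd=(19.500, 1.000, -10.500°) → follower=(57.000, -27.000, -21.000°)
step 3: Δleader=(10.000, -2.000, -37.000°), disengaged; cmd=(0,0,0) → follower holds at (57.000, -27.000, -21.000°)
step 4: Δleader=(0.000, -25.000, -28.000°), engaged; cmd=(-0.500, -77.000, -13.500°) → follower=(56.500, -104.000, -34.500°)
step 5: Δleader=(-9.000, 24.000, -44.000°), disengaged; cmd=(0,0,0) → follower holds at (56.500, -104.000, -34.500°)
step 6: Δleader=(-3.000, -1.000, -32.000°), disengaged; cmd=(0,0,0) → follower holds at (56.500, -104.000, -34.500°)
step 7: Δleader=(-17.000, 16.000, -4.000°), disengaged; cmd=(0,0,0) → follower holds at (56.500, -104.000, -34.500°)

37.500 -28.000 -10.500
37.500 -28.000 -10.500
57.000 -27.000 -21.000
57.000 -27.000 -21.000
56.500 -104.000 -34.500
56.500 -104.000 -34.500
56.500 -104.000 -34.500
56.500 -104.000 -34.500


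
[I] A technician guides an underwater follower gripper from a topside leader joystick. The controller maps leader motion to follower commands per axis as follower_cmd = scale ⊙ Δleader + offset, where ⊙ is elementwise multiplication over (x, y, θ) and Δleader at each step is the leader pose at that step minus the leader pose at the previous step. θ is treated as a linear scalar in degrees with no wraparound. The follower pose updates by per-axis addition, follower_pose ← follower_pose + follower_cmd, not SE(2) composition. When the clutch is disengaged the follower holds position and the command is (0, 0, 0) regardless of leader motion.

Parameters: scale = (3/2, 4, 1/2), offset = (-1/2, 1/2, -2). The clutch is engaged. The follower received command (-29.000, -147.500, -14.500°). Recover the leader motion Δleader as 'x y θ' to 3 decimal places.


axis x: (-29.000 − -1/2) / (3/2) = -19.000
axis y: (-147.500 − 1/2) / (4) = -37.000
axis θ: (-14.500 − -2) / (1/2) = -25.000

-19.000 -37.000 -25.000


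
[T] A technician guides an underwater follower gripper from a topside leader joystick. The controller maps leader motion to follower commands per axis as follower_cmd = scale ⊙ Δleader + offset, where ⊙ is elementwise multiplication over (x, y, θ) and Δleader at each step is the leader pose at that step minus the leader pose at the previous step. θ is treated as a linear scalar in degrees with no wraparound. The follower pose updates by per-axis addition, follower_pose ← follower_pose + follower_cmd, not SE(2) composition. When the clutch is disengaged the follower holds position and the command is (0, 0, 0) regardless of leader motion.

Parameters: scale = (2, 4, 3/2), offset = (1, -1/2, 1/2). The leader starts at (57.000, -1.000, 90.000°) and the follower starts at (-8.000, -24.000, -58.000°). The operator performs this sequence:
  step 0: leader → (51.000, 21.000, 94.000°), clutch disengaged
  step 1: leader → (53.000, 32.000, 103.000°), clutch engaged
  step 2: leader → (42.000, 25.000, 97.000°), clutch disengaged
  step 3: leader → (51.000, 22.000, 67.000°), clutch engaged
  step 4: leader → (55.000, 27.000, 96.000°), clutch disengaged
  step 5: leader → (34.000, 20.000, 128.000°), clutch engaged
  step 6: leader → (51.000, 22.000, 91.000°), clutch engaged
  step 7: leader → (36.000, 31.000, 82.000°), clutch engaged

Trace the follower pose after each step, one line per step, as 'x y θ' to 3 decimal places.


-8.000 -24.000 -58.000
-3.000 19.500 -44.000
-3.000 19.500 -44.000
16.000 7.000 -88.500
16.000 7.000 -88.500
-25.000 -21.500 -40.000
10.000 -14.000 -95.000
-19.000 21.500 -108.000

step 0: Δleader=(-6.000, 22.000, 4.000°), disengaged; cmd=(0,0,0) → follower holds at (-8.000, -24.000, -58.000°)
step 1: Δleader=(2.000, 11.000, 9.000°), engaged; cmd=(5.000, 43.500, 14.000°) → follower=(-3.000, 19.500, -44.000°)
step 2: Δleader=(-11.000, -7.000, -6.000°), disengaged; cmd=(0,0,0) → follower holds at (-3.000, 19.500, -44.000°)
step 3: Δleader=(9.000, -3.000, -30.000°), engaged; cmd=(19.000, -12.500, -44.500°) → follower=(16.000, 7.000, -88.500°)
step 4: Δleader=(4.000, 5.000, 29.000°), disengaged; cmd=(0,0,0) → follower holds at (16.000, 7.000, -88.500°)
step 5: Δleader=(-21.000, -7.000, 32.000°), engaged; cmd=(-41.000, -28.500, 48.500°) → follower=(-25.000, -21.500, -40.000°)
step 6: Δleader=(17.000, 2.000, -37.000°), engaged; cmd=(35.000, 7.500, -55.000°) → follower=(10.000, -14.000, -95.000°)
step 7: Δleader=(-15.000, 9.000, -9.000°), engaged; cmd=(-29.000, 35.500, -13.000°) → follower=(-19.000, 21.500, -108.000°)


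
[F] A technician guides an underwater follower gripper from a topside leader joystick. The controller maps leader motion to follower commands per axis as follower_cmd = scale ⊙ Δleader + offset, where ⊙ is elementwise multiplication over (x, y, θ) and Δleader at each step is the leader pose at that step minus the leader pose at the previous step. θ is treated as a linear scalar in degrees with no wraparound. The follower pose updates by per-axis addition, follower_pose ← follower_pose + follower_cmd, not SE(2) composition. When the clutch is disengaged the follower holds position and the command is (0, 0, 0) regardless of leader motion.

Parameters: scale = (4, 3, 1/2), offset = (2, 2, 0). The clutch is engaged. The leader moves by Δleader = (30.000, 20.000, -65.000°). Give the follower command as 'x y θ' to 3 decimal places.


axis x: 4·30.000 + 2 = 122.000
axis y: 3·20.000 + 2 = 62.000
axis θ: 1/2·-65.000 + 0 = -32.500

122.000 62.000 -32.500


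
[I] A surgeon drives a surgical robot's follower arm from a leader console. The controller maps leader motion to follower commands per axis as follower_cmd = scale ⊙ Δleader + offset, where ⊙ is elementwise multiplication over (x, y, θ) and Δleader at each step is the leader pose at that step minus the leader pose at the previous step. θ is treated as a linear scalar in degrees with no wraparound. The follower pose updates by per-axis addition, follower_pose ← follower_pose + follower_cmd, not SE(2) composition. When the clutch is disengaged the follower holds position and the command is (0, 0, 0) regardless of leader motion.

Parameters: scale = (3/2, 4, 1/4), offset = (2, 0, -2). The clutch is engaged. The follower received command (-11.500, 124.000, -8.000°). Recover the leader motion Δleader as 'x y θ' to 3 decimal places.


-9.000 31.000 -24.000

axis x: (-11.500 − 2) / (3/2) = -9.000
axis y: (124.000 − 0) / (4) = 31.000
axis θ: (-8.000 − -2) / (1/4) = -24.000


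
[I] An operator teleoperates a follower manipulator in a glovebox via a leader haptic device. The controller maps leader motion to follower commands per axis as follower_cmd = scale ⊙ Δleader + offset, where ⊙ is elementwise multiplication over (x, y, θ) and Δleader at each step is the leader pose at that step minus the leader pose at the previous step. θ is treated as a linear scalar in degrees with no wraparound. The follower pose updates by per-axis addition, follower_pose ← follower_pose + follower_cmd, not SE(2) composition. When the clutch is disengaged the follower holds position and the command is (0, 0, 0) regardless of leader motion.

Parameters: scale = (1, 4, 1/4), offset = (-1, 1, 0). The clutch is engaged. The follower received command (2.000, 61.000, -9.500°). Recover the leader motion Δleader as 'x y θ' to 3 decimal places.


3.000 15.000 -38.000

axis x: (2.000 − -1) / (1) = 3.000
axis y: (61.000 − 1) / (4) = 15.000
axis θ: (-9.500 − 0) / (1/4) = -38.000


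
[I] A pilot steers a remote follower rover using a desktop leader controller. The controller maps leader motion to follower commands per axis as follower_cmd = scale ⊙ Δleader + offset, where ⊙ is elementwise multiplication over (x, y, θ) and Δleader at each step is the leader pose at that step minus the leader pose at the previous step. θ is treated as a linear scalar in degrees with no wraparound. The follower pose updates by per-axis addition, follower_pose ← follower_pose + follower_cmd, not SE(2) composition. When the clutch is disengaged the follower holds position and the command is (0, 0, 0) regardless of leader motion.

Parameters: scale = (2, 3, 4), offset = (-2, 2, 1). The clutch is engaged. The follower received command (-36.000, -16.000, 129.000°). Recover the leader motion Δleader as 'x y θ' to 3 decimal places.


-17.000 -6.000 32.000

axis x: (-36.000 − -2) / (2) = -17.000
axis y: (-16.000 − 2) / (3) = -6.000
axis θ: (129.000 − 1) / (4) = 32.000


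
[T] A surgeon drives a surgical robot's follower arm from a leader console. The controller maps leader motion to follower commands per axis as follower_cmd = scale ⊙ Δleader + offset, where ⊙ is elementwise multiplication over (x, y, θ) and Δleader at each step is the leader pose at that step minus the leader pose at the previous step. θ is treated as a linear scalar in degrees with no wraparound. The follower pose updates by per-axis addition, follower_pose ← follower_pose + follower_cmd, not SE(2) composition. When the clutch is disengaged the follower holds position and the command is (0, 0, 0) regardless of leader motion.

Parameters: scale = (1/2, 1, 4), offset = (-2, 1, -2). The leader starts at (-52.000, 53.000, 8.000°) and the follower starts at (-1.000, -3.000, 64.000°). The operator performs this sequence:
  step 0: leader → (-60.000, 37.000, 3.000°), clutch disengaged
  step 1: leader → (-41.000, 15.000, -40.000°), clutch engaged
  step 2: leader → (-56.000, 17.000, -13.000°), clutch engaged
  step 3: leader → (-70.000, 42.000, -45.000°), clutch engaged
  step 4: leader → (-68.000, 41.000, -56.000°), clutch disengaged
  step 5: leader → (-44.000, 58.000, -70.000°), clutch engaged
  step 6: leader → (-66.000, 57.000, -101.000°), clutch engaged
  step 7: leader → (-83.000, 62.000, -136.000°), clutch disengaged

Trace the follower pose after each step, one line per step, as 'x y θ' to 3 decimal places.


-1.000 -3.000 64.000
6.500 -24.000 -110.000
-3.000 -21.000 -4.000
-12.000 5.000 -134.000
-12.000 5.000 -134.000
-2.000 23.000 -192.000
-15.000 23.000 -318.000
-15.000 23.000 -318.000

step 0: Δleader=(-8.000, -16.000, -5.000°), disengaged; cmd=(0,0,0) → follower holds at (-1.000, -3.000, 64.000°)
step 1: Δleader=(19.000, -22.000, -43.000°), engaged; cmd=(7.500, -21.000, -174.000°) → follower=(6.500, -24.000, -110.000°)
step 2: Δleader=(-15.000, 2.000, 27.000°), engaged; cmd=(-9.500, 3.000, 106.000°) → follower=(-3.000, -21.000, -4.000°)
step 3: Δleader=(-14.000, 25.000, -32.000°), engaged; cmd=(-9.000, 26.000, -130.000°) → follower=(-12.000, 5.000, -134.000°)
step 4: Δleader=(2.000, -1.000, -11.000°), disengaged; cmd=(0,0,0) → follower holds at (-12.000, 5.000, -134.000°)
step 5: Δleader=(24.000, 17.000, -14.000°), engaged; cmd=(10.000, 18.000, -58.000°) → follower=(-2.000, 23.000, -192.000°)
step 6: Δleader=(-22.000, -1.000, -31.000°), engaged; cmd=(-13.000, 0.000, -126.000°) → follower=(-15.000, 23.000, -318.000°)
step 7: Δleader=(-17.000, 5.000, -35.000°), disengaged; cmd=(0,0,0) → follower holds at (-15.000, 23.000, -318.000°)


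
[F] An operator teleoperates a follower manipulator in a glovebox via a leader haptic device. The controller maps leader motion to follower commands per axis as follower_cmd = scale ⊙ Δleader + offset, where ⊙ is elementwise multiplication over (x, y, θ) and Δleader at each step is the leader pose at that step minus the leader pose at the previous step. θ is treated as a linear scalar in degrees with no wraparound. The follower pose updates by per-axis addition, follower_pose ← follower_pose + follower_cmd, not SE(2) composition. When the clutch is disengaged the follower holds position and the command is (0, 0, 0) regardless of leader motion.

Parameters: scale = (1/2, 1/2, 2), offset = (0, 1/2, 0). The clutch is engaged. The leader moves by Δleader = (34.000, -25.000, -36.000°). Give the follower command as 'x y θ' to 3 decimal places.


17.000 -12.000 -72.000

axis x: 1/2·34.000 + 0 = 17.000
axis y: 1/2·-25.000 + 1/2 = -12.000
axis θ: 2·-36.000 + 0 = -72.000


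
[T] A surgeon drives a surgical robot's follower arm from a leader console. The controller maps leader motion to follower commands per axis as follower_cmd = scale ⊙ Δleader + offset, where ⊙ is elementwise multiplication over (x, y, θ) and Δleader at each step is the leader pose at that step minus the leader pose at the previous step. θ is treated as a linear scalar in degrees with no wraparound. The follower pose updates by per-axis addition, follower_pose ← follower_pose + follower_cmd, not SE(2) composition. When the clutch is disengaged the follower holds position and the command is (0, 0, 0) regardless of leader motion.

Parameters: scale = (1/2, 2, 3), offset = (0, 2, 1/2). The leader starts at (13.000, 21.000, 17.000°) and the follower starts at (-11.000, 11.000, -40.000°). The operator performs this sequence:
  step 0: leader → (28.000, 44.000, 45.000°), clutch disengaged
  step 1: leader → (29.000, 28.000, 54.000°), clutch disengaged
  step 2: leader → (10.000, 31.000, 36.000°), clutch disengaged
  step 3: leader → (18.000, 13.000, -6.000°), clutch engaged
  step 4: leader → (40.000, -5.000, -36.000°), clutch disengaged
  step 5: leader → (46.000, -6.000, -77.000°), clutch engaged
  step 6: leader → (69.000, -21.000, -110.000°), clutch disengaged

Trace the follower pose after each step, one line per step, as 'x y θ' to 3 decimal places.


-11.000 11.000 -40.000
-11.000 11.000 -40.000
-11.000 11.000 -40.000
-7.000 -23.000 -165.500
-7.000 -23.000 -165.500
-4.000 -23.000 -288.000
-4.000 -23.000 -288.000

step 0: Δleader=(15.000, 23.000, 28.000°), disengaged; cmd=(0,0,0) → follower holds at (-11.000, 11.000, -40.000°)
step 1: Δleader=(1.000, -16.000, 9.000°), disengaged; cmd=(0,0,0) → follower holds at (-11.000, 11.000, -40.000°)
step 2: Δleader=(-19.000, 3.000, -18.000°), disengaged; cmd=(0,0,0) → follower holds at (-11.000, 11.000, -40.000°)
step 3: Δleader=(8.000, -18.000, -42.000°), engaged; cmd=(4.000, -34.000, -125.500°) → follower=(-7.000, -23.000, -165.500°)
step 4: Δleader=(22.000, -18.000, -30.000°), disengaged; cmd=(0,0,0) → follower holds at (-7.000, -23.000, -165.500°)
step 5: Δleader=(6.000, -1.000, -41.000°), engaged; cmd=(3.000, 0.000, -122.500°) → follower=(-4.000, -23.000, -288.000°)
step 6: Δleader=(23.000, -15.000, -33.000°), disengaged; cmd=(0,0,0) → follower holds at (-4.000, -23.000, -288.000°)


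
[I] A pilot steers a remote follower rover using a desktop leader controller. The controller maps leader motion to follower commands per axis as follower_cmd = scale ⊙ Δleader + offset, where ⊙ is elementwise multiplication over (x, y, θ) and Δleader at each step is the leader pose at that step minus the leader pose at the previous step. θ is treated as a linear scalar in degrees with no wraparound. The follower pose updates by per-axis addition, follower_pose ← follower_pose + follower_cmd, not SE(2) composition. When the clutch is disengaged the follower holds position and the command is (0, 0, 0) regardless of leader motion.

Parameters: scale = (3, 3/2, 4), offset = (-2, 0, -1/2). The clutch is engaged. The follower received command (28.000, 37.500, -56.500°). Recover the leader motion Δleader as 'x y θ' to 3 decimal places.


axis x: (28.000 − -2) / (3) = 10.000
axis y: (37.500 − 0) / (3/2) = 25.000
axis θ: (-56.500 − -1/2) / (4) = -14.000

10.000 25.000 -14.000


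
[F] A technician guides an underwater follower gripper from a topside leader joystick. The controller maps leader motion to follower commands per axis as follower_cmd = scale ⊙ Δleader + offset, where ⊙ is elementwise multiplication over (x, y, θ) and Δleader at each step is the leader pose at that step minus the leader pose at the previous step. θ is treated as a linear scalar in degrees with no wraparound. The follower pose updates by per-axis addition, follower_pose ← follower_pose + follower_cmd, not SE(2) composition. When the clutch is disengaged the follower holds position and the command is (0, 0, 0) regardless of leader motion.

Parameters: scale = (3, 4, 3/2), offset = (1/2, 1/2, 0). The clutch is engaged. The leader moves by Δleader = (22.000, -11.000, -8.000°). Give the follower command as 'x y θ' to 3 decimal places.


axis x: 3·22.000 + 1/2 = 66.500
axis y: 4·-11.000 + 1/2 = -43.500
axis θ: 3/2·-8.000 + 0 = -12.000

66.500 -43.500 -12.000


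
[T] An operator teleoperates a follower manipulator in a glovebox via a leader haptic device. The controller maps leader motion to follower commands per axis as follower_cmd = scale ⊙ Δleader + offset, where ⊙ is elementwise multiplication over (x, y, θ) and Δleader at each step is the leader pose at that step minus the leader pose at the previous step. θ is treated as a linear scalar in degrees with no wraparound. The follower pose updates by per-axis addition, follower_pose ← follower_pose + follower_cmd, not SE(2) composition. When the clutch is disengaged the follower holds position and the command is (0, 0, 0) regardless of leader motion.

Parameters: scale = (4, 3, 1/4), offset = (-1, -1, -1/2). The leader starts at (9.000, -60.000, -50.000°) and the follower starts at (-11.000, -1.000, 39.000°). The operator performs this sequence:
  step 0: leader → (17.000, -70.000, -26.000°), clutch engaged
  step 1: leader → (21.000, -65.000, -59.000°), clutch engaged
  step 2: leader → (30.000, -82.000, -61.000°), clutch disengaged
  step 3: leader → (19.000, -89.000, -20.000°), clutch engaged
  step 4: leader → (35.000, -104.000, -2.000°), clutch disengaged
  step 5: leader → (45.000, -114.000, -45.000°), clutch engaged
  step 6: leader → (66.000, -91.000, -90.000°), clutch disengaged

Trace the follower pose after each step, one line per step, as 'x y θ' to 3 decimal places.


20.000 -32.000 44.500
35.000 -18.000 35.750
35.000 -18.000 35.750
-10.000 -40.000 45.500
-10.000 -40.000 45.500
29.000 -71.000 34.250
29.000 -71.000 34.250

step 0: Δleader=(8.000, -10.000, 24.000°), engaged; cmd=(31.000, -31.000, 5.500°) → follower=(20.000, -32.000, 44.500°)
step 1: Δleader=(4.000, 5.000, -33.000°), engaged; cmd=(15.000, 14.000, -8.750°) → follower=(35.000, -18.000, 35.750°)
step 2: Δleader=(9.000, -17.000, -2.000°), disengaged; cmd=(0,0,0) → follower holds at (35.000, -18.000, 35.750°)
step 3: Δleader=(-11.000, -7.000, 41.000°), engaged; cmd=(-45.000, -22.000, 9.750°) → follower=(-10.000, -40.000, 45.500°)
step 4: Δleader=(16.000, -15.000, 18.000°), disengaged; cmd=(0,0,0) → follower holds at (-10.000, -40.000, 45.500°)
step 5: Δleader=(10.000, -10.000, -43.000°), engaged; cmd=(39.000, -31.000, -11.250°) → follower=(29.000, -71.000, 34.250°)
step 6: Δleader=(21.000, 23.000, -45.000°), disengaged; cmd=(0,0,0) → follower holds at (29.000, -71.000, 34.250°)


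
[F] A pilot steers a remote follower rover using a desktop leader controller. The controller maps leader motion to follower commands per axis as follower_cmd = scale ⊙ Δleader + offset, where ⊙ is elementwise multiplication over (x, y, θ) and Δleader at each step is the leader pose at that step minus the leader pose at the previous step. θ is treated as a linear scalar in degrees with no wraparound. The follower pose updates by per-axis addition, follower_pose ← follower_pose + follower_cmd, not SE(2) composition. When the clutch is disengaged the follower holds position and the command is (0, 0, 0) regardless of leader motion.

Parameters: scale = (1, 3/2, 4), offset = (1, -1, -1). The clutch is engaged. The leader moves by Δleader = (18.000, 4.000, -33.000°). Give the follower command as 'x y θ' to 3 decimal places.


19.000 5.000 -133.000

axis x: 1·18.000 + 1 = 19.000
axis y: 3/2·4.000 + -1 = 5.000
axis θ: 4·-33.000 + -1 = -133.000


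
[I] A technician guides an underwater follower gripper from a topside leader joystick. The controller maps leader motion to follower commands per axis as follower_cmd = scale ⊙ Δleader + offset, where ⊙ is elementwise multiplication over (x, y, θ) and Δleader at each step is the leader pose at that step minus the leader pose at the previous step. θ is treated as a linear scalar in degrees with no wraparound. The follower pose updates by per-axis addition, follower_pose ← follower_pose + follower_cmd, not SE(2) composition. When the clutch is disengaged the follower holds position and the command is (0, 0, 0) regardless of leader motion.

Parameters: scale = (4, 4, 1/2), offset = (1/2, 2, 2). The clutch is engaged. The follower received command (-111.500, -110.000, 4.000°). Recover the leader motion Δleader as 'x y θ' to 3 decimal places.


-28.000 -28.000 4.000

axis x: (-111.500 − 1/2) / (4) = -28.000
axis y: (-110.000 − 2) / (4) = -28.000
axis θ: (4.000 − 2) / (1/2) = 4.000


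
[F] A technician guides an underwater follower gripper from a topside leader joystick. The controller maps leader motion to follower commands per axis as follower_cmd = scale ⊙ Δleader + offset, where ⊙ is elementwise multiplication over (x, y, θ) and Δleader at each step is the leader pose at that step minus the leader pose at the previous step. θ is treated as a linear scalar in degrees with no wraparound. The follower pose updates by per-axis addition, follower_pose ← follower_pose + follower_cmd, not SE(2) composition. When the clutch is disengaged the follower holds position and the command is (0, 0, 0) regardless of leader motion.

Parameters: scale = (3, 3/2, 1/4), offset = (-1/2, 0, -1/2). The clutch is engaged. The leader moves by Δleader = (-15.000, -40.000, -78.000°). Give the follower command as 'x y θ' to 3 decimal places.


axis x: 3·-15.000 + -1/2 = -45.500
axis y: 3/2·-40.000 + 0 = -60.000
axis θ: 1/4·-78.000 + -1/2 = -20.000

-45.500 -60.000 -20.000


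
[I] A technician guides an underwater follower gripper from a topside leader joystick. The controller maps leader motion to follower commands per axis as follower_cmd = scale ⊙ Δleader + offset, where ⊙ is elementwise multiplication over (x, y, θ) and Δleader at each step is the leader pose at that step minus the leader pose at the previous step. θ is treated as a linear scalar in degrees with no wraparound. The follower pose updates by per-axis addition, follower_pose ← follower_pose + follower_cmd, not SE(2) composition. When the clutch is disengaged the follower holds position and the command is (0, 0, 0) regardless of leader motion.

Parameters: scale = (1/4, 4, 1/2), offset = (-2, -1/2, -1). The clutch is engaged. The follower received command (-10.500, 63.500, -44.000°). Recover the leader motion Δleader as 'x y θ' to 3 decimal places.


-34.000 16.000 -86.000

axis x: (-10.500 − -2) / (1/4) = -34.000
axis y: (63.500 − -1/2) / (4) = 16.000
axis θ: (-44.000 − -1) / (1/2) = -86.000


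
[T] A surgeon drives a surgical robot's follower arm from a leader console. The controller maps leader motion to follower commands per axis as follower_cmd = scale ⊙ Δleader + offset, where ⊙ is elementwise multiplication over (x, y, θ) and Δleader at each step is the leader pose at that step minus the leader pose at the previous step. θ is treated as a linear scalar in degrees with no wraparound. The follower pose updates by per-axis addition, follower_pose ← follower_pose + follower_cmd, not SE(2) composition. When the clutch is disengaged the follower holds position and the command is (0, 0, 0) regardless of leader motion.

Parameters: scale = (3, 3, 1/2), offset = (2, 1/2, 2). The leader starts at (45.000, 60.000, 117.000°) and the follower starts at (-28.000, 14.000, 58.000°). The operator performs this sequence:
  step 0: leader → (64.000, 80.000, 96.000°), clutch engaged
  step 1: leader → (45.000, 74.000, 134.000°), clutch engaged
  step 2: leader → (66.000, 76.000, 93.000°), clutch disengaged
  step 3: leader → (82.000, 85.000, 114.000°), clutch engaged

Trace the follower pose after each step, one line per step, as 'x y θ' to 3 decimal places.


31.000 74.500 49.500
-24.000 57.000 70.500
-24.000 57.000 70.500
26.000 84.500 83.000

step 0: Δleader=(19.000, 20.000, -21.000°), engaged; cmd=(59.000, 60.500, -8.500°) → follower=(31.000, 74.500, 49.500°)
step 1: Δleader=(-19.000, -6.000, 38.000°), engaged; cmd=(-55.000, -17.500, 21.000°) → follower=(-24.000, 57.000, 70.500°)
step 2: Δleader=(21.000, 2.000, -41.000°), disengaged; cmd=(0,0,0) → follower holds at (-24.000, 57.000, 70.500°)
step 3: Δleader=(16.000, 9.000, 21.000°), engaged; cmd=(50.000, 27.500, 12.500°) → follower=(26.000, 84.500, 83.000°)


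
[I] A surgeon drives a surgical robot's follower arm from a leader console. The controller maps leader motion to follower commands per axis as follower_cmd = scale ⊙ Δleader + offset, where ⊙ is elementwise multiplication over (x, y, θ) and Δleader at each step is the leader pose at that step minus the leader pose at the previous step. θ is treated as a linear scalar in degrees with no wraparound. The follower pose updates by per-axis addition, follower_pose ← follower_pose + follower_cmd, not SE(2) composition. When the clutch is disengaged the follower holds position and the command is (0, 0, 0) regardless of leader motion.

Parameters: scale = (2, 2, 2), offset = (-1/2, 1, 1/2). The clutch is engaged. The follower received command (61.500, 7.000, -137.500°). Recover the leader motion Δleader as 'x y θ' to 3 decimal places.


31.000 3.000 -69.000

axis x: (61.500 − -1/2) / (2) = 31.000
axis y: (7.000 − 1) / (2) = 3.000
axis θ: (-137.500 − 1/2) / (2) = -69.000
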